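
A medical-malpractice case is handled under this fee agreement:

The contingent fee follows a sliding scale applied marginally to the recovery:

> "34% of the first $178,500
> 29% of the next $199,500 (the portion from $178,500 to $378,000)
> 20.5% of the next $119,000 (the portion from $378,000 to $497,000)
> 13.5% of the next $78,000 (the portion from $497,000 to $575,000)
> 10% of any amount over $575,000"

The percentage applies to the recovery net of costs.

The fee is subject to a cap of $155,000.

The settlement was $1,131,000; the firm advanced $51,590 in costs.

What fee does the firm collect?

$155,000.00

Fee base (net of costs): $1,131,000 − $51,590 = $1,079,410
First $178,500 at 34% = $60,690.00
Next $199,500 at 29% = $57,855.00
Next $119,000 at 20.5% = $24,395.00
Next $78,000 at 13.5% = $10,530.00
Remaining $504,410 at 10% = $50,441.00
Fee: $60,690.00 + $57,855.00 + $24,395.00 + $10,530.00 + $50,441.00 = $203,911.00
$203,911.00 exceeds the $155,000 cap, so the fee is capped at $155,000.00.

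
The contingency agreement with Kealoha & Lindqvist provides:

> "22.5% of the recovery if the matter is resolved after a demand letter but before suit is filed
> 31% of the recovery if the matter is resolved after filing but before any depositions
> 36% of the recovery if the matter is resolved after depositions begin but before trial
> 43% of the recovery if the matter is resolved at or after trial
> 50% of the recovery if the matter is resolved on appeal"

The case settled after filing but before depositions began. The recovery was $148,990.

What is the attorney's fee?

The matter settled after filing but before depositions began, so the 31% rate applies.
$148,990 × 31% = $46,186.90

$46,186.90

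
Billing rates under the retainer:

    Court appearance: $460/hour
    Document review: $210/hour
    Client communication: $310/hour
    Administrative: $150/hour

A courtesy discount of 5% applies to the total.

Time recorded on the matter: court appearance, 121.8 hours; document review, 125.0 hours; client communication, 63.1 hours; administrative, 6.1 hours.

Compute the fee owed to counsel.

Court appearance: 121.8 × $460 = $56,028.00
Document review: 125.0 × $210 = $26,250.00
Client communication: 63.1 × $310 = $19,561.00
Administrative: 6.1 × $150 = $915.00
Subtotal: $102,754.00
Less 5% discount: −$5,137.70
Total: $102,754.00 − $5,137.70 = $97,616.30

$97,616.30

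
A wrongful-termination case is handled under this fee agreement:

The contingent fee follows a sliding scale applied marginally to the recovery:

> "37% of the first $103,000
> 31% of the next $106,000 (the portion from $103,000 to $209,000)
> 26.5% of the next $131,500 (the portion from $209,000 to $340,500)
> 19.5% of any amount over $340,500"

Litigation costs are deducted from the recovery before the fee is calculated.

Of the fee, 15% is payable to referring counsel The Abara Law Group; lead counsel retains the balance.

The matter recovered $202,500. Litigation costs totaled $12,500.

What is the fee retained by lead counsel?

Fee base (net of costs): $202,500 − $12,500 = $190,000
First $103,000 at 37% = $38,110.00
Remaining $87,000 at 31% = $26,970.00
Fee: $38,110.00 + $26,970.00 = $65,080.00
Referral share: 15% of $65,080.00 = $9,762.00; lead counsel retains $65,080.00 − $9,762.00 = $55,318.00.

$55,318.00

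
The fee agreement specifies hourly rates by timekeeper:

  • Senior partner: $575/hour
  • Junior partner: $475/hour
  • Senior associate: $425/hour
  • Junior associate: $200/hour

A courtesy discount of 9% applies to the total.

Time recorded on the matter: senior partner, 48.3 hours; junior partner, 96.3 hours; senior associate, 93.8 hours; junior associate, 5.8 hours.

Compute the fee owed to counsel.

Senior partner: 48.3 × $575 = $27,772.50
Junior partner: 96.3 × $475 = $45,742.50
Senior associate: 93.8 × $425 = $39,865.00
Junior associate: 5.8 × $200 = $1,160.00
Subtotal: $114,540.00
Less 9% discount: −$10,308.60
Total: $114,540.00 − $10,308.60 = $104,231.40

$104,231.40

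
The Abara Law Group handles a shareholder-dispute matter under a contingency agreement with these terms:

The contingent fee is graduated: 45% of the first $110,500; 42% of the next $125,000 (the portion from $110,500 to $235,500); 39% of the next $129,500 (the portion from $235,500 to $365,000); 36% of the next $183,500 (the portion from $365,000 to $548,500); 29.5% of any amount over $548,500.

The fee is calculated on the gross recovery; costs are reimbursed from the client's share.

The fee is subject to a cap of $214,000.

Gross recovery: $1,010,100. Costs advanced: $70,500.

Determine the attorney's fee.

$214,000.00

Fee base is the gross recovery, $1,010,100; costs are reimbursed separately.
First $110,500 at 45% = $49,725.00
Next $125,000 at 42% = $52,500.00
Next $129,500 at 39% = $50,505.00
Next $183,500 at 36% = $66,060.00
Remaining $461,600 at 29.5% = $136,172.00
Fee: $49,725.00 + $52,500.00 + $50,505.00 + $66,060.00 + $136,172.00 = $354,962.00
$354,962.00 exceeds the $214,000 cap, so the fee is capped at $214,000.00.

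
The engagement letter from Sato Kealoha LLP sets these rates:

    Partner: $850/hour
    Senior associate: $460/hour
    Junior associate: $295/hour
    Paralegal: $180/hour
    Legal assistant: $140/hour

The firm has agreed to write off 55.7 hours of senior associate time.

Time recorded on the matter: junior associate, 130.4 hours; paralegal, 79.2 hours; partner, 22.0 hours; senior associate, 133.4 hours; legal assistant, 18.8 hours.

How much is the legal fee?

Partner: 22.0 × $850 = $18,700.00
Senior associate: 133.4 × $460 = $61,364.00
Junior associate: 130.4 × $295 = $38,468.00
Paralegal: 79.2 × $180 = $14,256.00
Legal assistant: 18.8 × $140 = $2,632.00
Subtotal: $135,420.00
Write-off: 55.7 × $460 = $25,622.00
Total: $135,420.00 − $25,622.00 = $109,798.00

$109,798.00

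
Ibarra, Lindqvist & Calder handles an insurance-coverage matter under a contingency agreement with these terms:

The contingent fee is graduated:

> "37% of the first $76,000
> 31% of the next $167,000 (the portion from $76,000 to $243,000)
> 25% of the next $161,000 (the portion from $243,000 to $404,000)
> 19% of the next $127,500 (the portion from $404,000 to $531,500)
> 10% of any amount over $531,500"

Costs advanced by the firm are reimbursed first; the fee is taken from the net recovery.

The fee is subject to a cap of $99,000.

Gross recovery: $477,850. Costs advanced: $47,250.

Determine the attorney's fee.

$99,000.00

Fee base (net of costs): $477,850 − $47,250 = $430,600
First $76,000 at 37% = $28,120.00
Next $167,000 at 31% = $51,770.00
Next $161,000 at 25% = $40,250.00
Remaining $26,600 at 19% = $5,054.00
Fee: $28,120.00 + $51,770.00 + $40,250.00 + $5,054.00 = $125,194.00
$125,194.00 exceeds the $99,000 cap, so the fee is capped at $99,000.00.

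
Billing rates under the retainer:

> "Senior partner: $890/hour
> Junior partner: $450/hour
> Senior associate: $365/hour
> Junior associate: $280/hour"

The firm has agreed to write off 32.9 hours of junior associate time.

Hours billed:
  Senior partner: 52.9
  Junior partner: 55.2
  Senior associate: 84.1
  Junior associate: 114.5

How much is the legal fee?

Senior partner: 52.9 × $890 = $47,081.00
Junior partner: 55.2 × $450 = $24,840.00
Senior associate: 84.1 × $365 = $30,696.50
Junior associate: 114.5 × $280 = $32,060.00
Subtotal: $134,677.50
Write-off: 32.9 × $280 = $9,212.00
Total: $134,677.50 − $9,212.00 = $125,465.50

$125,465.50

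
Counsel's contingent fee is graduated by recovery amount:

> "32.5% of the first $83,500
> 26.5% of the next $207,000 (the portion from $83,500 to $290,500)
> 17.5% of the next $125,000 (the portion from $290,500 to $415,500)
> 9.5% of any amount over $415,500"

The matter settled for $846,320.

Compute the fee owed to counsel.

First $83,500 at 32.5% = $27,137.50
Next $207,000 at 26.5% = $54,855.00
Next $125,000 at 17.5% = $21,875.00
Remaining $430,820 at 9.5% = $40,927.90
Fee: $27,137.50 + $54,855.00 + $21,875.00 + $40,927.90 = $144,795.40

$144,795.40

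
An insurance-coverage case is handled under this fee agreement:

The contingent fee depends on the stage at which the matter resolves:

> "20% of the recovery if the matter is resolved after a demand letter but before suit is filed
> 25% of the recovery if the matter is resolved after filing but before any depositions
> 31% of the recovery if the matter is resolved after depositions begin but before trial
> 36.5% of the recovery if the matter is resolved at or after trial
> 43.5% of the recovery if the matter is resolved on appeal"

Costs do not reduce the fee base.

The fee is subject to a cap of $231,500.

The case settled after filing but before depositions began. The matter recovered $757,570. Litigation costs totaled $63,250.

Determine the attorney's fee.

Fee base is the gross recovery, $757,570; costs are reimbursed separately.
The matter settled after filing but before depositions began, so the 25% rate applies.
$757,570 × 25% = $189,392.50
$189,392.50 is under the $231,500 cap.

$189,392.50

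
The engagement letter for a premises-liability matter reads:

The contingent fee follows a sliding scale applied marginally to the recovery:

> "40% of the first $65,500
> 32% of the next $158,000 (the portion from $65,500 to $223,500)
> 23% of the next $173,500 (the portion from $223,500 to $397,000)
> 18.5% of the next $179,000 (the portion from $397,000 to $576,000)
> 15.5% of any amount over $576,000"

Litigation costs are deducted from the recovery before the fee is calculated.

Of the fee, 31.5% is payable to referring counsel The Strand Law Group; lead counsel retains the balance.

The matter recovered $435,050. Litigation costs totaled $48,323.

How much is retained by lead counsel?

$78,297.01

Fee base (net of costs): $435,050 − $48,323 = $386,727
First $65,500 at 40% = $26,200.00
Next $158,000 at 32% = $50,560.00
Remaining $163,227 at 23% = $37,542.21
Fee: $26,200.00 + $50,560.00 + $37,542.21 = $114,302.21
Referral share: 31.5% of $114,302.21 = $36,005.20; lead counsel retains $114,302.21 − $36,005.20 = $78,297.01.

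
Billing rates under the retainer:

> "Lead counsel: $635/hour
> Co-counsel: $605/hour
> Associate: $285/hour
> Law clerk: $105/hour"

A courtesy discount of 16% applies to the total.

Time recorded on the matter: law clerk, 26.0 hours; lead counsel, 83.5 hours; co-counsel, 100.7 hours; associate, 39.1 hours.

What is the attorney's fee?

Lead counsel: 83.5 × $635 = $53,022.50
Co-counsel: 100.7 × $605 = $60,923.50
Associate: 39.1 × $285 = $11,143.50
Law clerk: 26.0 × $105 = $2,730.00
Subtotal: $127,819.50
Less 16% discount: −$20,451.12
Total: $127,819.50 − $20,451.12 = $107,368.38

$107,368.38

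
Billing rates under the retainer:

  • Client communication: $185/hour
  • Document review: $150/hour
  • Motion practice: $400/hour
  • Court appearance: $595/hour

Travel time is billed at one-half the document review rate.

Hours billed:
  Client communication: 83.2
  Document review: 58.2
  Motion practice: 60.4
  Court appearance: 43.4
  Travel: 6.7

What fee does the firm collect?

$74,607.50

Client communication: 83.2 × $185 = $15,392.00
Document review: 58.2 × $150 = $8,730.00
Motion practice: 60.4 × $400 = $24,160.00
Court appearance: 43.4 × $595 = $25,823.00
Subtotal: $15,392.00 + $8,730.00 + $24,160.00 + $25,823.00 = $74,105.00
Travel: 6.7 × ($150 ÷ 2) = 6.7 × $75.00 = $502.50
Total: $74,105.00 + $502.50 = $74,607.50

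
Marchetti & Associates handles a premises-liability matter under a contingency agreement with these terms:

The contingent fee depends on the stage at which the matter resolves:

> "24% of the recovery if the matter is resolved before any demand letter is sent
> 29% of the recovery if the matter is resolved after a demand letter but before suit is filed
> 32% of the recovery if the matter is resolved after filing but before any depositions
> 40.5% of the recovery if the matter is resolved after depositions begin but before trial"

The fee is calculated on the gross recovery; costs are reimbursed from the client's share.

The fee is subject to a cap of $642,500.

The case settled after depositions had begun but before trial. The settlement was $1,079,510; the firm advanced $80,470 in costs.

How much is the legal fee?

Fee base is the gross recovery, $1,079,510; costs are reimbursed separately.
The matter settled after depositions had begun but before trial, so the 40.5% rate applies.
$1,079,510 × 40.5% = $437,201.55
$437,201.55 is under the $642,500 cap.

$437,201.55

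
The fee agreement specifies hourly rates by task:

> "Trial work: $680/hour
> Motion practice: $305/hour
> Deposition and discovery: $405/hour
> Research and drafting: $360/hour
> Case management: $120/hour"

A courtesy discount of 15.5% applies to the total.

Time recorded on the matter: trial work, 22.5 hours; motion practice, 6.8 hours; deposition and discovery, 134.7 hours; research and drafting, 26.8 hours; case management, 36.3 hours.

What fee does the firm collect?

$72,612.12

Trial work: 22.5 × $680 = $15,300.00
Motion practice: 6.8 × $305 = $2,074.00
Deposition and discovery: 134.7 × $405 = $54,553.50
Research and drafting: 26.8 × $360 = $9,648.00
Case management: 36.3 × $120 = $4,356.00
Subtotal: $85,931.50
Less 15.5% discount: −$13,319.38
Total: $85,931.50 − $13,319.38 = $72,612.12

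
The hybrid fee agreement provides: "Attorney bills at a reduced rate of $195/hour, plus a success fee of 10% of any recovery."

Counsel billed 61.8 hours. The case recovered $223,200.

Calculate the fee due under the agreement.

Hourly: 61.8 × $195 = $12,051.00
Success fee: 10% of $223,200 = $22,320.00
Total: $12,051.00 + $22,320.00 = $34,371.00

$34,371.00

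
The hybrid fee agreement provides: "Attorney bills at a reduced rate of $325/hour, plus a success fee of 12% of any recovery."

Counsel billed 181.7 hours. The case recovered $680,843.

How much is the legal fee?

Hourly: 181.7 × $325 = $59,052.50
Success fee: 12% of $680,843 = $81,701.16
Total: $59,052.50 + $81,701.16 = $140,753.66

$140,753.66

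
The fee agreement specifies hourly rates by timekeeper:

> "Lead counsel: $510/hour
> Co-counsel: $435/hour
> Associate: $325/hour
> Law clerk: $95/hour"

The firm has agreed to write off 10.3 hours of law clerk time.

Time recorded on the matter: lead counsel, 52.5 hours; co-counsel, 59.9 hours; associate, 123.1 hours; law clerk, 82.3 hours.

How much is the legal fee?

$99,679.00

Lead counsel: 52.5 × $510 = $26,775.00
Co-counsel: 59.9 × $435 = $26,056.50
Associate: 123.1 × $325 = $40,007.50
Law clerk: 82.3 × $95 = $7,818.50
Subtotal: $100,657.50
Write-off: 10.3 × $95 = $978.50
Total: $100,657.50 − $978.50 = $99,679.00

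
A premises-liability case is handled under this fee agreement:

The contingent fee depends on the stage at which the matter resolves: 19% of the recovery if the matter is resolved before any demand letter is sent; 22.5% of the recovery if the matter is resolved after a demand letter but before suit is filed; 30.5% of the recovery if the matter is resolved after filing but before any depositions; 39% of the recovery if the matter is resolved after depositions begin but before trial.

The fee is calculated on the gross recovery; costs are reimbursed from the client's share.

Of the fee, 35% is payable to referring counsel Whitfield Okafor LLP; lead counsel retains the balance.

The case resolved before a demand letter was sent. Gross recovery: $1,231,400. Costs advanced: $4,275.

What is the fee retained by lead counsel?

Fee base is the gross recovery, $1,231,400; costs are reimbursed separately.
The matter resolved before a demand letter was sent, so the 19% rate applies.
$1,231,400 × 19% = $233,966.00
Referral share: 35% of $233,966.00 = $81,888.10; lead counsel retains $233,966.00 − $81,888.10 = $152,077.90.

$152,077.90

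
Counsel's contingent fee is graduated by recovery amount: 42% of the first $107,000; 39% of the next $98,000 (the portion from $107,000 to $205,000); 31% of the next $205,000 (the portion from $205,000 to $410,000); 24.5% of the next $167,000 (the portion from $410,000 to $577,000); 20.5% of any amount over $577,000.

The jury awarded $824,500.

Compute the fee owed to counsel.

$238,362.50

First $107,000 at 42% = $44,940.00
Next $98,000 at 39% = $38,220.00
Next $205,000 at 31% = $63,550.00
Next $167,000 at 24.5% = $40,915.00
Remaining $247,500 at 20.5% = $50,737.50
Fee: $44,940.00 + $38,220.00 + $63,550.00 + $40,915.00 + $50,737.50 = $238,362.50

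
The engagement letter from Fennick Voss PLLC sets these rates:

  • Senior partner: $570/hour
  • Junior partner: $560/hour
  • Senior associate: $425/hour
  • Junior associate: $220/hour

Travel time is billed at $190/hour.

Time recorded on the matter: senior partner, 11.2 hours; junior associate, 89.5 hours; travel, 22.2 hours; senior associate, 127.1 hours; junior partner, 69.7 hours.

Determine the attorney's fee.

Senior partner: 11.2 × $570 = $6,384.00
Junior partner: 69.7 × $560 = $39,032.00
Senior associate: 127.1 × $425 = $54,017.50
Junior associate: 89.5 × $220 = $19,690.00
Subtotal: $6,384.00 + $39,032.00 + $54,017.50 + $19,690.00 = $119,123.50
Travel: 22.2 × $190 = $4,218.00
Total: $119,123.50 + $4,218.00 = $123,341.50

$123,341.50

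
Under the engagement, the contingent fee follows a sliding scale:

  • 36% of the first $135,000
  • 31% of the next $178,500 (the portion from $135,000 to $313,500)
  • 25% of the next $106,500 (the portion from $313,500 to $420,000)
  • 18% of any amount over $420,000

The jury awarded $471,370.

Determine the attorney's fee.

First $135,000 at 36% = $48,600.00
Next $178,500 at 31% = $55,335.00
Next $106,500 at 25% = $26,625.00
Remaining $51,370 at 18% = $9,246.60
Fee: $48,600.00 + $55,335.00 + $26,625.00 + $9,246.60 = $139,806.60

$139,806.60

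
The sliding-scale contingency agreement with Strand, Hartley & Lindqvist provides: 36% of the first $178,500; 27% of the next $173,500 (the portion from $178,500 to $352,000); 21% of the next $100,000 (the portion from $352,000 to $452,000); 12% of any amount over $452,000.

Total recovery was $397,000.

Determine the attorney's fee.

First $178,500 at 36% = $64,260.00
Next $173,500 at 27% = $46,845.00
Remaining $45,000 at 21% = $9,450.00
Fee: $64,260.00 + $46,845.00 + $9,450.00 = $120,555.00

$120,555.00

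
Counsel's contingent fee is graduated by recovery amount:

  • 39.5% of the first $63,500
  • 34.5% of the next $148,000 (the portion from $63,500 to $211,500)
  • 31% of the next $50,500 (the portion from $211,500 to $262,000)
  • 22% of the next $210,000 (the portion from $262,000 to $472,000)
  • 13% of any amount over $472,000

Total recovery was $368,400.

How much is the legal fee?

$115,205.50

First $63,500 at 39.5% = $25,082.50
Next $148,000 at 34.5% = $51,060.00
Next $50,500 at 31% = $15,655.00
Remaining $106,400 at 22% = $23,408.00
Fee: $25,082.50 + $51,060.00 + $15,655.00 + $23,408.00 = $115,205.50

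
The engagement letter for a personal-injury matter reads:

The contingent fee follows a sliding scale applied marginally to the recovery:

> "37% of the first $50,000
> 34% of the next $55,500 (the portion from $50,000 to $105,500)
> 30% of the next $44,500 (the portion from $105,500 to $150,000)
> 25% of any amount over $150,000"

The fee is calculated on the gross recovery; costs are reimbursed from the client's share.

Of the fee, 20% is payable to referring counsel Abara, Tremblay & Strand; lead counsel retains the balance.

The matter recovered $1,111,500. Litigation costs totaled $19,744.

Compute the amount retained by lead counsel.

$232,876.00

Fee base is the gross recovery, $1,111,500; costs are reimbursed separately.
First $50,000 at 37% = $18,500.00
Next $55,500 at 34% = $18,870.00
Next $44,500 at 30% = $13,350.00
Remaining $961,500 at 25% = $240,375.00
Fee: $18,500.00 + $18,870.00 + $13,350.00 + $240,375.00 = $291,095.00
Referral share: 20% of $291,095.00 = $58,219.00; lead counsel retains $291,095.00 − $58,219.00 = $232,876.00.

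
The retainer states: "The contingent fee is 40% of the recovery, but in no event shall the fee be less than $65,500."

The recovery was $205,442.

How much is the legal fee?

40% of $205,442 = $82,176.80
That exceeds the $65,500 minimum.

$82,176.80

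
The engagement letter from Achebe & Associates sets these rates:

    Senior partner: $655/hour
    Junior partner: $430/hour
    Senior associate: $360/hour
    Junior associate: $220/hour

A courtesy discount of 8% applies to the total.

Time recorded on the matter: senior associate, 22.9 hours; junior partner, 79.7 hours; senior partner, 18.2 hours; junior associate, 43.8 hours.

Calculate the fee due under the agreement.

$58,946.24

Senior partner: 18.2 × $655 = $11,921.00
Junior partner: 79.7 × $430 = $34,271.00
Senior associate: 22.9 × $360 = $8,244.00
Junior associate: 43.8 × $220 = $9,636.00
Subtotal: $64,072.00
Less 8% discount: −$5,125.76
Total: $64,072.00 − $5,125.76 = $58,946.24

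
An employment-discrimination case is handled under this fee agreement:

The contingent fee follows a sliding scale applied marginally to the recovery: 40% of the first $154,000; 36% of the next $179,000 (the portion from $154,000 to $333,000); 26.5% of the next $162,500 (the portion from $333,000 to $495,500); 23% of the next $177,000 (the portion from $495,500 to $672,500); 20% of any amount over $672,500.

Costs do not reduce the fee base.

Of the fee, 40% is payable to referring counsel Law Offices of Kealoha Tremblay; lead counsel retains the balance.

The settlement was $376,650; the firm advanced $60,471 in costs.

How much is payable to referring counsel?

$55,042.90

Fee base is the gross recovery, $376,650; costs are reimbursed separately.
First $154,000 at 40% = $61,600.00
Next $179,000 at 36% = $64,440.00
Remaining $43,650 at 26.5% = $11,567.25
Fee: $61,600.00 + $64,440.00 + $11,567.25 = $137,607.25
Referral share: 40% of $137,607.25 = $55,042.90; lead counsel retains $137,607.25 − $55,042.90 = $82,564.35.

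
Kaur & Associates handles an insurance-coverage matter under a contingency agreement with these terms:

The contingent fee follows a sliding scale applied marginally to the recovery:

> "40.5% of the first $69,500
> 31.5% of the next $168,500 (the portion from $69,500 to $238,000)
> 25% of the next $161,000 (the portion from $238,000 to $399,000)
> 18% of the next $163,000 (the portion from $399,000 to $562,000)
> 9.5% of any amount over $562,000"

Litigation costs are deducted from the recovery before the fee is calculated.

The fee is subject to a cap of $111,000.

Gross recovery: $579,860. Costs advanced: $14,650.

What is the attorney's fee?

$111,000.00

Fee base (net of costs): $579,860 − $14,650 = $565,210
First $69,500 at 40.5% = $28,147.50
Next $168,500 at 31.5% = $53,077.50
Next $161,000 at 25% = $40,250.00
Next $163,000 at 18% = $29,340.00
Remaining $3,210 at 9.5% = $304.95
Fee: $28,147.50 + $53,077.50 + $40,250.00 + $29,340.00 + $304.95 = $151,119.95
$151,119.95 exceeds the $111,000 cap, so the fee is capped at $111,000.00.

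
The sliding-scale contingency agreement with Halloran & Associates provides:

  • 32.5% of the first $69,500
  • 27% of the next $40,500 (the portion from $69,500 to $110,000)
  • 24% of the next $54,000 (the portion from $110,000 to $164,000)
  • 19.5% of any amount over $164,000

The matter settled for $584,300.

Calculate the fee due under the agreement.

$128,441.00

First $69,500 at 32.5% = $22,587.50
Next $40,500 at 27% = $10,935.00
Next $54,000 at 24% = $12,960.00
Remaining $420,300 at 19.5% = $81,958.50
Fee: $22,587.50 + $10,935.00 + $12,960.00 + $81,958.50 = $128,441.00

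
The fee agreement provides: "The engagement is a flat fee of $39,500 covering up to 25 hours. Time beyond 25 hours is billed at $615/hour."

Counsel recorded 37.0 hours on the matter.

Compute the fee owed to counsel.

Flat fee: $39,500.00
Excess hours: 37.0 − 25 = 12.0
Overrun: 12.0 × $615 = $7,380.00
Total: $39,500.00 + $7,380.00 = $46,880.00

$46,880.00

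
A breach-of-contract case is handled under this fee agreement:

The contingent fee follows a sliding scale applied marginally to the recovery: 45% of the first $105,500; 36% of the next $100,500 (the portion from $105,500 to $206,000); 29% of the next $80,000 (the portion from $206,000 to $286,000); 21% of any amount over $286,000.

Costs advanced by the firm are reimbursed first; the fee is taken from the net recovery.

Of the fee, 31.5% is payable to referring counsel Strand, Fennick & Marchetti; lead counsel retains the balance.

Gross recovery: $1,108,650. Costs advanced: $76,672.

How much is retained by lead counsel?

Fee base (net of costs): $1,108,650 − $76,672 = $1,031,978
First $105,500 at 45% = $47,475.00
Next $100,500 at 36% = $36,180.00
Next $80,000 at 29% = $23,200.00
Remaining $745,978 at 21% = $156,655.38
Fee: $47,475.00 + $36,180.00 + $23,200.00 + $156,655.38 = $263,510.38
Referral share: 31.5% of $263,510.38 = $83,005.77; lead counsel retains $263,510.38 − $83,005.77 = $180,504.61.

$180,504.61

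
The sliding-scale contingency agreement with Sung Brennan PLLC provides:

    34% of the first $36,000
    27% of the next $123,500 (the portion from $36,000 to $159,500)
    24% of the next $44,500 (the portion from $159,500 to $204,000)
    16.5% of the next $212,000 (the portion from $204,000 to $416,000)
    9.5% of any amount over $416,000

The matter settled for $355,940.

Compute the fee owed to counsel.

$81,335.10

First $36,000 at 34% = $12,240.00
Next $123,500 at 27% = $33,345.00
Next $44,500 at 24% = $10,680.00
Remaining $151,940 at 16.5% = $25,070.10
Fee: $12,240.00 + $33,345.00 + $10,680.00 + $25,070.10 = $81,335.10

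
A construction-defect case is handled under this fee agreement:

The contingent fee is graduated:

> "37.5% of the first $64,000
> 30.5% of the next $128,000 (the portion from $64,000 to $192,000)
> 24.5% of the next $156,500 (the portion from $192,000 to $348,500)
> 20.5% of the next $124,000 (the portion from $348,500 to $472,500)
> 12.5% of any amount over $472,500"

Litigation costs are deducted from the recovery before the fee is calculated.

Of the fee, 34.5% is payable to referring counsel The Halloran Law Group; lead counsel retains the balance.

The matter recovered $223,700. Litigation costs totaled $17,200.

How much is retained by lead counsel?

$43,618.09

Fee base (net of costs): $223,700 − $17,200 = $206,500
First $64,000 at 37.5% = $24,000.00
Next $128,000 at 30.5% = $39,040.00
Remaining $14,500 at 24.5% = $3,552.50
Fee: $24,000.00 + $39,040.00 + $3,552.50 = $66,592.50
Referral share: 34.5% of $66,592.50 = $22,974.41; lead counsel retains $66,592.50 − $22,974.41 = $43,618.09.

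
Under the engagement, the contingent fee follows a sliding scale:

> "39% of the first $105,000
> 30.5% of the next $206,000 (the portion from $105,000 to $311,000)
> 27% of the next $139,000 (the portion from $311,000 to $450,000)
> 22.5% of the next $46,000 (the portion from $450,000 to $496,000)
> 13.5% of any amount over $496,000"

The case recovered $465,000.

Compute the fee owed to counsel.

$144,685.00

First $105,000 at 39% = $40,950.00
Next $206,000 at 30.5% = $62,830.00
Next $139,000 at 27% = $37,530.00
Remaining $15,000 at 22.5% = $3,375.00
Fee: $40,950.00 + $62,830.00 + $37,530.00 + $3,375.00 = $144,685.00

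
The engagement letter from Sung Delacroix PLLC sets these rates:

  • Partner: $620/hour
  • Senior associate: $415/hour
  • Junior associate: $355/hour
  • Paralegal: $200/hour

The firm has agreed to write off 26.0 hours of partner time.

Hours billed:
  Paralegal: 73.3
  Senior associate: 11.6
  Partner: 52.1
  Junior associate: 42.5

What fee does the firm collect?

Partner: 52.1 × $620 = $32,302.00
Senior associate: 11.6 × $415 = $4,814.00
Junior associate: 42.5 × $355 = $15,087.50
Paralegal: 73.3 × $200 = $14,660.00
Subtotal: $66,863.50
Write-off: 26.0 × $620 = $16,120.00
Total: $66,863.50 − $16,120.00 = $50,743.50

$50,743.50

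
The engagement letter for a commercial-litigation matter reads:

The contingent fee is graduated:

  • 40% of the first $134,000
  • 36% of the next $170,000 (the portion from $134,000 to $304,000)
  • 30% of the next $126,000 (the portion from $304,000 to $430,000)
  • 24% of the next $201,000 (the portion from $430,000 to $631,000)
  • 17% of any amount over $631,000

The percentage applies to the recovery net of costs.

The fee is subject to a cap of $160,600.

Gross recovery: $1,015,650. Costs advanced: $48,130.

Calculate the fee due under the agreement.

$160,600.00

Fee base (net of costs): $1,015,650 − $48,130 = $967,520
First $134,000 at 40% = $53,600.00
Next $170,000 at 36% = $61,200.00
Next $126,000 at 30% = $37,800.00
Next $201,000 at 24% = $48,240.00
Remaining $336,520 at 17% = $57,208.40
Fee: $53,600.00 + $61,200.00 + $37,800.00 + $48,240.00 + $57,208.40 = $258,048.40
$258,048.40 exceeds the $160,600 cap, so the fee is capped at $160,600.00.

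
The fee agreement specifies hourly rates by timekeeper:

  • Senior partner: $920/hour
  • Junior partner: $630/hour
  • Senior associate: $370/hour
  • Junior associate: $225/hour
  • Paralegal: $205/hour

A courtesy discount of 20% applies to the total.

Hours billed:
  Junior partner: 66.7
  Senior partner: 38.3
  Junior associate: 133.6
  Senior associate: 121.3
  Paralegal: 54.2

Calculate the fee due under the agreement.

Senior partner: 38.3 × $920 = $35,236.00
Junior partner: 66.7 × $630 = $42,021.00
Senior associate: 121.3 × $370 = $44,881.00
Junior associate: 133.6 × $225 = $30,060.00
Paralegal: 54.2 × $205 = $11,111.00
Subtotal: $163,309.00
Less 20% discount: −$32,661.80
Total: $163,309.00 − $32,661.80 = $130,647.20

$130,647.20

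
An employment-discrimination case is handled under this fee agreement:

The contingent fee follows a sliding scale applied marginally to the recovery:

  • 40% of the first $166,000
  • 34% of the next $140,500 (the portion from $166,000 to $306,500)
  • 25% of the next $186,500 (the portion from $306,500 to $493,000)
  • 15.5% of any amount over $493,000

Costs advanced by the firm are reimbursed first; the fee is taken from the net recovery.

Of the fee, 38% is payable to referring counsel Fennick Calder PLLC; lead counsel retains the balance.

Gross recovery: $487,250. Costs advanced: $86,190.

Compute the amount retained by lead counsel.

$85,442.20

Fee base (net of costs): $487,250 − $86,190 = $401,060
First $166,000 at 40% = $66,400.00
Next $140,500 at 34% = $47,770.00
Remaining $94,560 at 25% = $23,640.00
Fee: $66,400.00 + $47,770.00 + $23,640.00 = $137,810.00
Referral share: 38% of $137,810.00 = $52,367.80; lead counsel retains $137,810.00 − $52,367.80 = $85,442.20.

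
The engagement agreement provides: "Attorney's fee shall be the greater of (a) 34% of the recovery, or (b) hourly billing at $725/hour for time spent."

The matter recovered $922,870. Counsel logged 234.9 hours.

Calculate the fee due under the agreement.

$313,775.80

(a) 34% of $922,870 = $313,775.80
(b) 234.9 × $725 = $170,302.50
The greater is (a): $313,775.80.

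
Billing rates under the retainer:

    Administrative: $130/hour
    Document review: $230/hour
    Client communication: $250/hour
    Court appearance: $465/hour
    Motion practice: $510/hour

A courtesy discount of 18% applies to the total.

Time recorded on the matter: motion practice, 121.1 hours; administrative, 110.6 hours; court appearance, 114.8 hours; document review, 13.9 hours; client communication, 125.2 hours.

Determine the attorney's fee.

Administrative: 110.6 × $130 = $14,378.00
Document review: 13.9 × $230 = $3,197.00
Client communication: 125.2 × $250 = $31,300.00
Court appearance: 114.8 × $465 = $53,382.00
Motion practice: 121.1 × $510 = $61,761.00
Subtotal: $164,018.00
Less 18% discount: −$29,523.24
Total: $164,018.00 − $29,523.24 = $134,494.76

$134,494.76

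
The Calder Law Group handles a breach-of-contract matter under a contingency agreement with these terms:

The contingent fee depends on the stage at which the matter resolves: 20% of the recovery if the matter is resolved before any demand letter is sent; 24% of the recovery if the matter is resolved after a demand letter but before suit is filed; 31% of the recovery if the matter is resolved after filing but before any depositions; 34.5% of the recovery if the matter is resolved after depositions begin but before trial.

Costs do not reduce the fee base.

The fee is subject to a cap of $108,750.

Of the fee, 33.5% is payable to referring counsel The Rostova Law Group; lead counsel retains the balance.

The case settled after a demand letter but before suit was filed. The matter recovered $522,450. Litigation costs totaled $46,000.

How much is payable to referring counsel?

Fee base is the gross recovery, $522,450; costs are reimbursed separately.
The matter settled after a demand letter but before suit was filed, so the 24% rate applies.
$522,450 × 24% = $125,388.00
$125,388.00 exceeds the $108,750 cap, so the fee is capped at $108,750.00.
Referral share: 33.5% of $108,750.00 = $36,431.25; lead counsel retains $108,750.00 − $36,431.25 = $72,318.75.

$36,431.25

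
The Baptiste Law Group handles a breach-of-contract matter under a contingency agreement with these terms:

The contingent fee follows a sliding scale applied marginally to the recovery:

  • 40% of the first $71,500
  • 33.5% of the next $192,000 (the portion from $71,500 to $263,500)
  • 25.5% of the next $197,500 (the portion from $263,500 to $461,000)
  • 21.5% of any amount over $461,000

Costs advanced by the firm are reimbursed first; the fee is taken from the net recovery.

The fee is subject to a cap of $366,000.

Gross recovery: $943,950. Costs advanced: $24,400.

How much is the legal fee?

$241,870.75

Fee base (net of costs): $943,950 − $24,400 = $919,550
First $71,500 at 40% = $28,600.00
Next $192,000 at 33.5% = $64,320.00
Next $197,500 at 25.5% = $50,362.50
Remaining $458,550 at 21.5% = $98,588.25
Fee: $28,600.00 + $64,320.00 + $50,362.50 + $98,588.25 = $241,870.75
$241,870.75 is under the $366,000 cap.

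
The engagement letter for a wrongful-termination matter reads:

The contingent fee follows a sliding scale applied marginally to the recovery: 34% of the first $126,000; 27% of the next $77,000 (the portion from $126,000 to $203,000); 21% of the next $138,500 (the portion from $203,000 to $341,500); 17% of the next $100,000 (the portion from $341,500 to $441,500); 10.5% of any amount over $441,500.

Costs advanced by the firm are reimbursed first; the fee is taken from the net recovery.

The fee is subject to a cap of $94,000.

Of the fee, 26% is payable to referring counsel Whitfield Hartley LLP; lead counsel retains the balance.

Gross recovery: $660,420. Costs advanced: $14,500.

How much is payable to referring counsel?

$24,440.00

Fee base (net of costs): $660,420 − $14,500 = $645,920
First $126,000 at 34% = $42,840.00
Next $77,000 at 27% = $20,790.00
Next $138,500 at 21% = $29,085.00
Next $100,000 at 17% = $17,000.00
Remaining $204,420 at 10.5% = $21,464.10
Fee: $42,840.00 + $20,790.00 + $29,085.00 + $17,000.00 + $21,464.10 = $131,179.10
$131,179.10 exceeds the $94,000 cap, so the fee is capped at $94,000.00.
Referral share: 26% of $94,000.00 = $24,440.00; lead counsel retains $94,000.00 − $24,440.00 = $69,560.00.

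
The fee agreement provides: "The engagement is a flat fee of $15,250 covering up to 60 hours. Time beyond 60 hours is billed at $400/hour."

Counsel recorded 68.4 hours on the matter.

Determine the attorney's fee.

Flat fee: $15,250.00
Excess hours: 68.4 − 60 = 8.4
Overrun: 8.4 × $400 = $3,360.00
Total: $15,250.00 + $3,360.00 = $18,610.00

$18,610.00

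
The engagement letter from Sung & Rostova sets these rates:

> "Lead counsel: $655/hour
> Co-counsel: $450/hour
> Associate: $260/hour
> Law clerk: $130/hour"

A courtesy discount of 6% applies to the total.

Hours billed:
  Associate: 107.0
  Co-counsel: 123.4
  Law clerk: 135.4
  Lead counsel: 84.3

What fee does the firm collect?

$146,798.39

Lead counsel: 84.3 × $655 = $55,216.50
Co-counsel: 123.4 × $450 = $55,530.00
Associate: 107.0 × $260 = $27,820.00
Law clerk: 135.4 × $130 = $17,602.00
Subtotal: $156,168.50
Less 6% discount: −$9,370.11
Total: $156,168.50 − $9,370.11 = $146,798.39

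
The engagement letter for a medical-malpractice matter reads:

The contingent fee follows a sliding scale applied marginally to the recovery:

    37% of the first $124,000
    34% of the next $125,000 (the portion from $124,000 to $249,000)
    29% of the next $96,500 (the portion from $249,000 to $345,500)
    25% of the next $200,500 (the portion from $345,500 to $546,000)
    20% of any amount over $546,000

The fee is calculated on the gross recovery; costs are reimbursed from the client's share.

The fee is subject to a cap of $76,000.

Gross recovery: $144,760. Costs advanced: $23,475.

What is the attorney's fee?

Fee base is the gross recovery, $144,760; costs are reimbursed separately.
First $124,000 at 37% = $45,880.00
Remaining $20,760 at 34% = $7,058.40
Fee: $45,880.00 + $7,058.40 = $52,938.40
$52,938.40 is under the $76,000 cap.

$52,938.40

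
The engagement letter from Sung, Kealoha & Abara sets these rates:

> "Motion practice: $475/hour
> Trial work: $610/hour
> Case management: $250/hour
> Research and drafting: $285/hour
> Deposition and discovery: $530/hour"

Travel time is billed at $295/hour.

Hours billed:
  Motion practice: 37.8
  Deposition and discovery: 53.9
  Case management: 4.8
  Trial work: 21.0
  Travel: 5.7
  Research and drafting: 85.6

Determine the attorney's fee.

$86,609.50

Motion practice: 37.8 × $475 = $17,955.00
Trial work: 21.0 × $610 = $12,810.00
Case management: 4.8 × $250 = $1,200.00
Research and drafting: 85.6 × $285 = $24,396.00
Deposition and discovery: 53.9 × $530 = $28,567.00
Subtotal: $17,955.00 + $12,810.00 + $1,200.00 + $24,396.00 + $28,567.00 = $84,928.00
Travel: 5.7 × $295 = $1,681.50
Total: $84,928.00 + $1,681.50 = $86,609.50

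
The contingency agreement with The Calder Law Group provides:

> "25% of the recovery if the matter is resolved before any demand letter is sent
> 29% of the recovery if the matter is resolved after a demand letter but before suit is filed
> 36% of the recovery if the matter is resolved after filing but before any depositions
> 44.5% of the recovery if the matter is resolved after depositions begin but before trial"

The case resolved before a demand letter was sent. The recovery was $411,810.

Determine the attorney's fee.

The matter resolved before a demand letter was sent, so the 25% rate applies.
$411,810 × 25% = $102,952.50

$102,952.50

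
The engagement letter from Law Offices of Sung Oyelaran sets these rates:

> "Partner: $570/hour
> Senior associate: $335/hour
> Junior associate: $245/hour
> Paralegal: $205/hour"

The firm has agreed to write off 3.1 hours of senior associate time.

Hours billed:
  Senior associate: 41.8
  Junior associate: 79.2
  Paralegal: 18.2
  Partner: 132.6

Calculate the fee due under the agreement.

$111,681.50

Partner: 132.6 × $570 = $75,582.00
Senior associate: 41.8 × $335 = $14,003.00
Junior associate: 79.2 × $245 = $19,404.00
Paralegal: 18.2 × $205 = $3,731.00
Subtotal: $112,720.00
Write-off: 3.1 × $335 = $1,038.50
Total: $112,720.00 − $1,038.50 = $111,681.50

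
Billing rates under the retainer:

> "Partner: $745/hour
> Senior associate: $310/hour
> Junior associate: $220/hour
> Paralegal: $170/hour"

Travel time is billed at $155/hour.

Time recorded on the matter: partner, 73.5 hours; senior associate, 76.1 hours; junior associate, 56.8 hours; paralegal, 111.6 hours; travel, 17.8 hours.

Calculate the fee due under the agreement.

Partner: 73.5 × $745 = $54,757.50
Senior associate: 76.1 × $310 = $23,591.00
Junior associate: 56.8 × $220 = $12,496.00
Paralegal: 111.6 × $170 = $18,972.00
Subtotal: $54,757.50 + $23,591.00 + $12,496.00 + $18,972.00 = $109,816.50
Travel: 17.8 × $155 = $2,759.00
Total: $109,816.50 + $2,759.00 = $112,575.50

$112,575.50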